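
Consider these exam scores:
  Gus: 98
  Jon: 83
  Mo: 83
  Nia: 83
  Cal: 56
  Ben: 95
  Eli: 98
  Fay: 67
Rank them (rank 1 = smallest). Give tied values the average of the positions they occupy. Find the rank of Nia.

Sorted (ascending): 56, 67, 83, 83, 83, 95, 98, 98
The 3 values of 83 occupy positions 3–5 → average rank 4.
The 2 values of 98 occupy positions 7–8 → average rank (7+8)/2 = 7.5.
Nia has value 83 → rank 4.

4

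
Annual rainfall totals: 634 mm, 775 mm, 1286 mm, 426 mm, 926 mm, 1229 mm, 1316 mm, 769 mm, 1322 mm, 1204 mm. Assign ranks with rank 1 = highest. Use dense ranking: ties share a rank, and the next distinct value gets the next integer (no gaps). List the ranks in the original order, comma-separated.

9, 7, 3, 10, 6, 4, 2, 8, 1, 5

Sorted (descending): 1322, 1316, 1286, 1229, 1204, 926, 775, 769, 634, 426
No ties — each value takes its position as its rank.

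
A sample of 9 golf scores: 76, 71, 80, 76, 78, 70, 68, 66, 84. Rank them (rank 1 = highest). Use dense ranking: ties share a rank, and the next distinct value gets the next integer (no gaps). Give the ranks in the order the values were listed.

4, 5, 2, 4, 3, 6, 7, 8, 1

Sorted (descending): 84, 80, 78, 76, 76, 71, 70, 68, 66
The 2 values of 76 share dense rank 4.
Remaining distinct values take the next consecutive integers.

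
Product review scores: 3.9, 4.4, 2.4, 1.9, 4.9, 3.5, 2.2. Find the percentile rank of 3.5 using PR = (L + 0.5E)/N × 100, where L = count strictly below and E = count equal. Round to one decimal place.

50.0

N = 7.
Strictly below 3.5: 3. Equal to 3.5: 1.
PR = (3 + 0.5·1)/7 × 100 = 50.0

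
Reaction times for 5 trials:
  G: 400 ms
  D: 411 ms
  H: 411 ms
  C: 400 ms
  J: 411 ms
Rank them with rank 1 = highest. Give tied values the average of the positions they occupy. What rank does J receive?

2

Sorted (descending): 411, 411, 411, 400, 400
The 3 values of 411 occupy positions 1–3 → average rank 2.
The 2 values of 400 occupy positions 4–5 → average rank (4+5)/2 = 4.5.
J has value 411 ms → rank 2.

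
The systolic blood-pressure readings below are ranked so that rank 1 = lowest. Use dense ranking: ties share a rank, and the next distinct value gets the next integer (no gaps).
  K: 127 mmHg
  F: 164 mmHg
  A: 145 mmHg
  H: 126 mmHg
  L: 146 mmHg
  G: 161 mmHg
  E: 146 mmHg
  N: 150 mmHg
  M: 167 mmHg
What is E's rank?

4

Sorted (ascending): 126, 127, 145, 146, 146, 150, 161, 164, 167
The 2 values of 146 share dense rank 4.
Remaining distinct values take the next consecutive integers.
E has value 146 mmHg → rank 4.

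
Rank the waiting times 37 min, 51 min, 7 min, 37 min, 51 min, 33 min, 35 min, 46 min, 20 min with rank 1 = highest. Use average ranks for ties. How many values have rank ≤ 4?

3

Sorted (descending): 51, 51, 46, 37, 37, 35, 33, 20, 7
The 2 values of 51 occupy positions 1–2 → average rank (1+2)/2 = 1.5.
The 2 values of 37 occupy positions 4–5 → average rank (4+5)/2 = 4.5.
Ranks ≤ 4: {1.5, 1.5, 3} → 3 values.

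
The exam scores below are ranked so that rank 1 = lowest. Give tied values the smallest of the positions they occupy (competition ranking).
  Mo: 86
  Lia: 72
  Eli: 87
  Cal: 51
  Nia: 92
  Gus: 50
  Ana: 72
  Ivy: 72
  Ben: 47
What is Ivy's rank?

Sorted (ascending): 47, 50, 51, 72, 72, 72, 86, 87, 92
The 3 values of 72 occupy positions 4–6 → each gets rank 4.
Ivy has value 72 → rank 4.

4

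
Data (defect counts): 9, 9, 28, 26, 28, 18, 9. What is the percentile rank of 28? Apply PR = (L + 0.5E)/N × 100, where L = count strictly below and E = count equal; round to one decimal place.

85.7

N = 7.
Strictly below 28: 5. Equal to 28: 2.
PR = (5 + 0.5·2)/7 × 100 = 85.7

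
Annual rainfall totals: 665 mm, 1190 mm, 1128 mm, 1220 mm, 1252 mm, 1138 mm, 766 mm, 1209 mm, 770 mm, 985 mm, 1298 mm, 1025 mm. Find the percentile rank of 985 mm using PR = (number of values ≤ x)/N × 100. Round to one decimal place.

N = 12.
Strictly below 985: 3. Equal to 985: 1.
PR = 4/12 × 100 = 33.3

33.3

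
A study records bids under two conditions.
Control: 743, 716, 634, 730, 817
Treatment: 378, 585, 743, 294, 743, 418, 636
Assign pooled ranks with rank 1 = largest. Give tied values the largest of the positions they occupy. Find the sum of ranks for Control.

Sorted (descending): 817, 743, 743, 743, 730, 716, 636, 634, 585, 418, 378, 294
The 3 values of 743 occupy positions 2–4 → each gets rank 4.
Control values → pooled ranks: 743→4, 716→6, 634→8, 730→5, 817→1
Rank sum = 4 + 6 + 8 + 5 + 1 = 24

24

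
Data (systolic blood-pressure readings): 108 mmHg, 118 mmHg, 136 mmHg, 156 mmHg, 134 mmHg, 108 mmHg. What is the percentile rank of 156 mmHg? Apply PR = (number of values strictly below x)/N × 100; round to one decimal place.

N = 6.
Strictly below 156: 5. Equal to 156: 1.
PR = 5/6 × 100 = 83.3

83.3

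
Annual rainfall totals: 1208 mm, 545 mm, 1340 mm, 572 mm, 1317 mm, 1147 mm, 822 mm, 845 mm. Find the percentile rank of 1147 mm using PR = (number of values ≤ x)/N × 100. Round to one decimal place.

N = 8.
Strictly below 1147: 4. Equal to 1147: 1.
PR = 5/8 × 100 = 62.5

62.5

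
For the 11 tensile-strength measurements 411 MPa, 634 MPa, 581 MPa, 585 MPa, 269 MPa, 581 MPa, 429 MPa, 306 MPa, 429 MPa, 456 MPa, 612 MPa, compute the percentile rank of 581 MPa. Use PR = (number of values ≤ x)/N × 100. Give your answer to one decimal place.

72.7

N = 11.
Strictly below 581: 6. Equal to 581: 2.
PR = 8/11 × 100 = 72.7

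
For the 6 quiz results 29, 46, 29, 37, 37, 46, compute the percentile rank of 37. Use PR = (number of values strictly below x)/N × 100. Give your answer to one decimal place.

33.3

N = 6.
Strictly below 37: 2. Equal to 37: 2.
PR = 2/6 × 100 = 33.3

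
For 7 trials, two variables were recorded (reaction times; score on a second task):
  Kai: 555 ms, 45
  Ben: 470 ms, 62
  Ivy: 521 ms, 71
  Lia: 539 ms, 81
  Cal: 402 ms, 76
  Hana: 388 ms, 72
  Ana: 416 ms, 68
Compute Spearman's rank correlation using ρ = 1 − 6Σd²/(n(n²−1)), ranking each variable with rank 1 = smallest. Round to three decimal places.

-0.321

Ranks of variable 1: 7, 4, 5, 6, 2, 1, 3
Ranks of variable 2: 1, 2, 4, 7, 6, 5, 3
d = r₁ − r₂: 6, 2, 1, -1, -4, -4, 0
d²: 36, 4, 1, 1, 16, 16, 0; Σd² = 74
ρ = 1 − 6·74/(7·48) = 1 − 444/336 = -0.321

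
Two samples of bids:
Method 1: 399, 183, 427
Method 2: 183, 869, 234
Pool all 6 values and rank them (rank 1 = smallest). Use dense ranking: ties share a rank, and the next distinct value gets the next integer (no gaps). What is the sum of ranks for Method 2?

Sorted (ascending): 183, 183, 234, 399, 427, 869
The 2 values of 183 share dense rank 1.
Remaining distinct values take the next consecutive integers.
Method 2 values → pooled ranks: 183→1, 869→5, 234→2
Rank sum = 1 + 5 + 2 = 8

8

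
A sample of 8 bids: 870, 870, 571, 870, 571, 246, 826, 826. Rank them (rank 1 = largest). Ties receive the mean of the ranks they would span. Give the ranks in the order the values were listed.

Sorted (descending): 870, 870, 870, 826, 826, 571, 571, 246
The 3 values of 870 occupy positions 1–3 → average rank 2.
The 2 values of 826 occupy positions 4–5 → average rank (4+5)/2 = 4.5.
The 2 values of 571 occupy positions 6–7 → average rank (6+7)/2 = 6.5.

2, 2, 6.5, 2, 6.5, 8, 4.5, 4.5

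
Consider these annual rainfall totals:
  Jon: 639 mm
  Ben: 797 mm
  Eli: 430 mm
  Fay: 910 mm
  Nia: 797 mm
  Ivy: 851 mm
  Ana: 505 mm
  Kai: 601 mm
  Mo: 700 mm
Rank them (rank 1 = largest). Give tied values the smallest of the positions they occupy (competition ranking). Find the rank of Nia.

3

Sorted (descending): 910, 851, 797, 797, 700, 639, 601, 505, 430
The 2 values of 797 occupy positions 3–4 → each gets rank 3.
Nia has value 797 mm → rank 3.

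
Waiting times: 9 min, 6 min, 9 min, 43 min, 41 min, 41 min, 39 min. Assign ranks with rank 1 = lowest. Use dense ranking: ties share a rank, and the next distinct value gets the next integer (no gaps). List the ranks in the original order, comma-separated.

2, 1, 2, 5, 4, 4, 3

Sorted (ascending): 6, 9, 9, 39, 41, 41, 43
The 2 values of 9 share dense rank 2.
The 2 values of 41 share dense rank 4.
Remaining distinct values take the next consecutive integers.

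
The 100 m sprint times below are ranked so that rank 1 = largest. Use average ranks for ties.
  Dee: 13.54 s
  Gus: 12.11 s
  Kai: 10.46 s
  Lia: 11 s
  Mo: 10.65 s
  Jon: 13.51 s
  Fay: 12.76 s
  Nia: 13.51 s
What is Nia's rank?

2.5

Sorted (descending): 13.54, 13.51, 13.51, 12.76, 12.11, 11, 10.65, 10.46
The 2 values of 13.51 occupy positions 2–3 → average rank (2+3)/2 = 2.5.
Nia has value 13.51 s → rank 2.5.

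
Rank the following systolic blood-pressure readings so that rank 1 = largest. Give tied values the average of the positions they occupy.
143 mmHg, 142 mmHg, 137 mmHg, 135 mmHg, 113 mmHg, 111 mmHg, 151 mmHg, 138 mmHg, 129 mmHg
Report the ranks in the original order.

Sorted (descending): 151, 143, 142, 138, 137, 135, 129, 113, 111
No ties — each value takes its position as its rank.

2, 3, 5, 6, 8, 9, 1, 4, 7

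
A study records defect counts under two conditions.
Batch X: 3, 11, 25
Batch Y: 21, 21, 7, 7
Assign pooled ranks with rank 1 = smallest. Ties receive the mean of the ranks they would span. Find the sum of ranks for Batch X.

12

Sorted (ascending): 3, 7, 7, 11, 21, 21, 25
The 2 values of 7 occupy positions 2–3 → average rank (2+3)/2 = 2.5.
The 2 values of 21 occupy positions 5–6 → average rank (5+6)/2 = 5.5.
Batch X values → pooled ranks: 3→1, 11→4, 25→7
Rank sum = 1 + 4 + 7 = 12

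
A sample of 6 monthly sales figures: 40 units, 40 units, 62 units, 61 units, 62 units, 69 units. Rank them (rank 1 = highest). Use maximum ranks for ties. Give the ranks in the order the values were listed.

6, 6, 3, 4, 3, 1

Sorted (descending): 69, 62, 62, 61, 40, 40
The 2 values of 62 occupy positions 2–3 → each gets rank 3.
The 2 values of 40 occupy positions 5–6 → each gets rank 6.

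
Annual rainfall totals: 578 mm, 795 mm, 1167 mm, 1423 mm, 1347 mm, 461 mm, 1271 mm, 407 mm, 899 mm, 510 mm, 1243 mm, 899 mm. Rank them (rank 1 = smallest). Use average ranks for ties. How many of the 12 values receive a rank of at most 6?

5

Sorted (ascending): 407, 461, 510, 578, 795, 899, 899, 1167, 1243, 1271, 1347, 1423
The 2 values of 899 occupy positions 6–7 → average rank (6+7)/2 = 6.5.
Ranks ≤ 6: {1, 2, 3, 4, 5} → 5 values.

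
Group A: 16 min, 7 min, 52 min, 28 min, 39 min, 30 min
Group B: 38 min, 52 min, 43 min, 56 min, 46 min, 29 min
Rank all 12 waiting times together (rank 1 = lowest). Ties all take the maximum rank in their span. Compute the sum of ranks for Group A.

29

Sorted (ascending): 7, 16, 28, 29, 30, 38, 39, 43, 46, 52, 52, 56
The 2 values of 52 occupy positions 10–11 → each gets rank 11.
Group A values → pooled ranks: 16→2, 7→1, 52→11, 28→3, 39→7, 30→5
Rank sum = 2 + 1 + 11 + 3 + 7 + 5 = 29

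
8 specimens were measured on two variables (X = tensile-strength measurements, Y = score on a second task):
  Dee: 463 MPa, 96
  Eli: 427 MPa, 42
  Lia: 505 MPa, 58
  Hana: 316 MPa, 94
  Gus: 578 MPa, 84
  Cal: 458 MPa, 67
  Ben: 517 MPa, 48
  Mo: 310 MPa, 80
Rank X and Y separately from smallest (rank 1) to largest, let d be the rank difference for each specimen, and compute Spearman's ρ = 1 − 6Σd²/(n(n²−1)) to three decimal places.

Ranks of variable 1: 5, 3, 6, 2, 8, 4, 7, 1
Ranks of variable 2: 8, 1, 3, 7, 6, 4, 2, 5
d = r₁ − r₂: -3, 2, 3, -5, 2, 0, 5, -4
d²: 9, 4, 9, 25, 4, 0, 25, 16; Σd² = 92
ρ = 1 − 6·92/(8·63) = 1 − 552/504 = -0.095

-0.095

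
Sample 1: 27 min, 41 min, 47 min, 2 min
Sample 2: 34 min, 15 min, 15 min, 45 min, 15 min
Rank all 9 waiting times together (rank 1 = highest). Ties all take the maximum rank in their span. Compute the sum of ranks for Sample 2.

30

Sorted (descending): 47, 45, 41, 34, 27, 15, 15, 15, 2
The 3 values of 15 occupy positions 6–8 → each gets rank 8.
Sample 2 values → pooled ranks: 34→4, 15→8, 15→8, 45→2, 15→8
Rank sum = 4 + 8 + 8 + 2 + 8 = 30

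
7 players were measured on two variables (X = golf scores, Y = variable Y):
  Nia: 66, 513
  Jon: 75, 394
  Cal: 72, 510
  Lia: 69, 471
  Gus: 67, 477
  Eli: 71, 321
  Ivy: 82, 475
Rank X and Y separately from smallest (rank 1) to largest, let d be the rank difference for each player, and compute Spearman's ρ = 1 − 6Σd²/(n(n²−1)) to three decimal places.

Ranks of variable 1: 1, 6, 5, 3, 2, 4, 7
Ranks of variable 2: 7, 2, 6, 3, 5, 1, 4
d = r₁ − r₂: -6, 4, -1, 0, -3, 3, 3
d²: 36, 16, 1, 0, 9, 9, 9; Σd² = 80
ρ = 1 − 6·80/(7·48) = 1 − 480/336 = -0.429

-0.429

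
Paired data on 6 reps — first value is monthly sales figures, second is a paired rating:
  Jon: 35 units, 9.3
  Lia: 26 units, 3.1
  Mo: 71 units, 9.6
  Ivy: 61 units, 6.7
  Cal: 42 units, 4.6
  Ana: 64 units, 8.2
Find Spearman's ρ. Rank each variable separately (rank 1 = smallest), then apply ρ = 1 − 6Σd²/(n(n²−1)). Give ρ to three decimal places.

Ranks of variable 1: 2, 1, 6, 4, 3, 5
Ranks of variable 2: 5, 1, 6, 3, 2, 4
d = r₁ − r₂: -3, 0, 0, 1, 1, 1
d²: 9, 0, 0, 1, 1, 1; Σd² = 12
ρ = 1 − 6·12/(6·35) = 1 − 72/210 = 0.657

0.657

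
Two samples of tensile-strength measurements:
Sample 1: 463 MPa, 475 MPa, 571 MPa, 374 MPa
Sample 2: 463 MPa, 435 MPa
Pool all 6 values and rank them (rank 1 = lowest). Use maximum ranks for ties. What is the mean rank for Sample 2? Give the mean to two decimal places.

3.00

Sorted (ascending): 374, 435, 463, 463, 475, 571
The 2 values of 463 occupy positions 3–4 → each gets rank 4.
Sample 2 values → pooled ranks: 463→4, 435→2
Mean rank = (4 + 2) / 2 = 3.00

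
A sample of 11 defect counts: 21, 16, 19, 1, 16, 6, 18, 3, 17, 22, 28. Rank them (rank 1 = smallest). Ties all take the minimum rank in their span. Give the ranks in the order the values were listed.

9, 4, 8, 1, 4, 3, 7, 2, 6, 10, 11

Sorted (ascending): 1, 3, 6, 16, 16, 17, 18, 19, 21, 22, 28
The 2 values of 16 occupy positions 4–5 → each gets rank 4.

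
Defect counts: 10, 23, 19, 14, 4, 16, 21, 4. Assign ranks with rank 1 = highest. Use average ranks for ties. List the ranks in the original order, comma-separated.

6, 1, 3, 5, 7.5, 4, 2, 7.5

Sorted (descending): 23, 21, 19, 16, 14, 10, 4, 4
The 2 values of 4 occupy positions 7–8 → average rank (7+8)/2 = 7.5.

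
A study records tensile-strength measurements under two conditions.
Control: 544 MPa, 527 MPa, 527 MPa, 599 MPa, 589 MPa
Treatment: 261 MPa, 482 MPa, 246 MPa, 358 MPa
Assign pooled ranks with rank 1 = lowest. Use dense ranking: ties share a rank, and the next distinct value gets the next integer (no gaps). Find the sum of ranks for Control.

Sorted (ascending): 246, 261, 358, 482, 527, 527, 544, 589, 599
The 2 values of 527 share dense rank 5.
Remaining distinct values take the next consecutive integers.
Control values → pooled ranks: 544→6, 527→5, 527→5, 599→8, 589→7
Rank sum = 6 + 5 + 5 + 8 + 7 = 31

31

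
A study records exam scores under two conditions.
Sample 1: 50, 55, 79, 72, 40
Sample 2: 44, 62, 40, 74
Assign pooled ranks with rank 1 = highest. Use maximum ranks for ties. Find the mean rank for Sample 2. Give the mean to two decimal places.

5.50

Sorted (descending): 79, 74, 72, 62, 55, 50, 44, 40, 40
The 2 values of 40 occupy positions 8–9 → each gets rank 9.
Sample 2 values → pooled ranks: 44→7, 62→4, 40→9, 74→2
Mean rank = (7 + 4 + 9 + 2) / 4 = 5.50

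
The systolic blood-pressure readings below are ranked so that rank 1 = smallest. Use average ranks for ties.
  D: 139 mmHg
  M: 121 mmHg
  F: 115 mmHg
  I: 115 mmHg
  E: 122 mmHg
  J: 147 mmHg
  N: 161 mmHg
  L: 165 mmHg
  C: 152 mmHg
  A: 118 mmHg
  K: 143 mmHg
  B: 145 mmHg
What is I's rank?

Sorted (ascending): 115, 115, 118, 121, 122, 139, 143, 145, 147, 152, 161, 165
The 2 values of 115 occupy positions 1–2 → average rank (1+2)/2 = 1.5.
I has value 115 mmHg → rank 1.5.

1.5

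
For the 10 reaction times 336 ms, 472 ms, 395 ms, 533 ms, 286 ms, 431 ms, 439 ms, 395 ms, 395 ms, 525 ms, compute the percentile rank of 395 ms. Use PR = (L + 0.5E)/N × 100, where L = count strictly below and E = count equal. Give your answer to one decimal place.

N = 10.
Strictly below 395: 2. Equal to 395: 3.
PR = (2 + 0.5·3)/10 × 100 = 35.0

35.0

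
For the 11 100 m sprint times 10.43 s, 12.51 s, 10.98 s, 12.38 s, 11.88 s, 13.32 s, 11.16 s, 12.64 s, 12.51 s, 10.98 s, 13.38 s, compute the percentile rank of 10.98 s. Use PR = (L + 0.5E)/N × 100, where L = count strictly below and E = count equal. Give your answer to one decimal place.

N = 11.
Strictly below 10.98: 1. Equal to 10.98: 2.
PR = (1 + 0.5·2)/11 × 100 = 18.2

18.2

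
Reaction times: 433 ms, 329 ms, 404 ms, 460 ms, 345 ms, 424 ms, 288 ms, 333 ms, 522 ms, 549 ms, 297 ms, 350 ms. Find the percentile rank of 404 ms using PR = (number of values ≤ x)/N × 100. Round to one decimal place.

N = 12.
Strictly below 404: 6. Equal to 404: 1.
PR = 7/12 × 100 = 58.3

58.3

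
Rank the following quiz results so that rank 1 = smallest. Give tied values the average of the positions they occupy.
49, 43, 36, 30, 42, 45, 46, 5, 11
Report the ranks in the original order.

Sorted (ascending): 5, 11, 30, 36, 42, 43, 45, 46, 49
No ties — each value takes its position as its rank.

9, 6, 4, 3, 5, 7, 8, 1, 2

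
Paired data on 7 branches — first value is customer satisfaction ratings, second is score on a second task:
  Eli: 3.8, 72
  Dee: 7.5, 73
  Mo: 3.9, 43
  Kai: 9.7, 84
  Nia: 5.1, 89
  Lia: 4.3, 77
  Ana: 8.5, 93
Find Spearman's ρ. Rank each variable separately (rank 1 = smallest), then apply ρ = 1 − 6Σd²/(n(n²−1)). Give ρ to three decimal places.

0.714

Ranks of variable 1: 1, 5, 2, 7, 4, 3, 6
Ranks of variable 2: 2, 3, 1, 5, 6, 4, 7
d = r₁ − r₂: -1, 2, 1, 2, -2, -1, -1
d²: 1, 4, 1, 4, 4, 1, 1; Σd² = 16
ρ = 1 − 6·16/(7·48) = 1 − 96/336 = 0.714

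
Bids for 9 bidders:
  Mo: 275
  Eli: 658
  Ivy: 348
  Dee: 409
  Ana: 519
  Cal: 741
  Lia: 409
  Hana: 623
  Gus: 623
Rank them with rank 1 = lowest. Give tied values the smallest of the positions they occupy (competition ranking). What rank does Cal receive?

Sorted (ascending): 275, 348, 409, 409, 519, 623, 623, 658, 741
The 2 values of 409 occupy positions 3–4 → each gets rank 3.
The 2 values of 623 occupy positions 6–7 → each gets rank 6.
Cal has value 741 → rank 9.

9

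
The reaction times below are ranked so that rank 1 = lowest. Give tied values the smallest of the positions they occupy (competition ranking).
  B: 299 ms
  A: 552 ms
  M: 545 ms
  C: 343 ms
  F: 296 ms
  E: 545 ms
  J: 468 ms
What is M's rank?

Sorted (ascending): 296, 299, 343, 468, 545, 545, 552
The 2 values of 545 occupy positions 5–6 → each gets rank 5.
M has value 545 ms → rank 5.

5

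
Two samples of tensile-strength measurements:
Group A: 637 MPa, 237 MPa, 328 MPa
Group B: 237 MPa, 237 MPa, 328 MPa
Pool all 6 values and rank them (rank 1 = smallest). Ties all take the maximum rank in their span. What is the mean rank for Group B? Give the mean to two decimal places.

Sorted (ascending): 237, 237, 237, 328, 328, 637
The 3 values of 237 occupy positions 1–3 → each gets rank 3.
The 2 values of 328 occupy positions 4–5 → each gets rank 5.
Group B values → pooled ranks: 237→3, 237→3, 328→5
Mean rank = (3 + 3 + 5) / 3 = 3.67

3.67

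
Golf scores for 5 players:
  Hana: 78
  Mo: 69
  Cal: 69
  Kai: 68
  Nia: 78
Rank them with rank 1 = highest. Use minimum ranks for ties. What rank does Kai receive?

5

Sorted (descending): 78, 78, 69, 69, 68
The 2 values of 78 occupy positions 1–2 → each gets rank 1.
The 2 values of 69 occupy positions 3–4 → each gets rank 3.
Kai has value 68 → rank 5.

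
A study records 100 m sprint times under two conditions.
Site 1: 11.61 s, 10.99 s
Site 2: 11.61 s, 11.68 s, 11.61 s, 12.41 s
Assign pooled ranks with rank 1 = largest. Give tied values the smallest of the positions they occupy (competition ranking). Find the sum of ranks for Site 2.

9

Sorted (descending): 12.41, 11.68, 11.61, 11.61, 11.61, 10.99
The 3 values of 11.61 occupy positions 3–5 → each gets rank 3.
Site 2 values → pooled ranks: 11.61→3, 11.68→2, 11.61→3, 12.41→1
Rank sum = 3 + 2 + 3 + 1 = 9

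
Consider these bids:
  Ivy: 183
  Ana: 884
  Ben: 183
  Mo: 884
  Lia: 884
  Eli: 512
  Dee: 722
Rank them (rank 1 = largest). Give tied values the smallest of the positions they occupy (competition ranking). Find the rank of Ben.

Sorted (descending): 884, 884, 884, 722, 512, 183, 183
The 3 values of 884 occupy positions 1–3 → each gets rank 1.
The 2 values of 183 occupy positions 6–7 → each gets rank 6.
Ben has value 183 → rank 6.

6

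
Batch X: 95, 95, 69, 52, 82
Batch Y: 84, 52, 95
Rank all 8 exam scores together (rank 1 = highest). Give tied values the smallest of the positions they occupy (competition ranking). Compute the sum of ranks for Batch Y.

12

Sorted (descending): 95, 95, 95, 84, 82, 69, 52, 52
The 3 values of 95 occupy positions 1–3 → each gets rank 1.
The 2 values of 52 occupy positions 7–8 → each gets rank 7.
Batch Y values → pooled ranks: 84→4, 52→7, 95→1
Rank sum = 4 + 7 + 1 = 12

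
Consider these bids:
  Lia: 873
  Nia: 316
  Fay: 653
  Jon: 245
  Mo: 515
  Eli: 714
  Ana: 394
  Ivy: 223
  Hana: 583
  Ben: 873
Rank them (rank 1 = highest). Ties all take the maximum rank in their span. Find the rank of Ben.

2

Sorted (descending): 873, 873, 714, 653, 583, 515, 394, 316, 245, 223
The 2 values of 873 occupy positions 1–2 → each gets rank 2.
Ben has value 873 → rank 2.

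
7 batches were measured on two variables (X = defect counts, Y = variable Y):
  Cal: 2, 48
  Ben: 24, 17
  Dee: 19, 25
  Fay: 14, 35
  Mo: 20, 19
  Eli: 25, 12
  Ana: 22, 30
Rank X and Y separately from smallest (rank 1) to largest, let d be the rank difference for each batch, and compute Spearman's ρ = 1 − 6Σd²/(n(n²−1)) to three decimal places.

-0.893

Ranks of variable 1: 1, 6, 3, 2, 4, 7, 5
Ranks of variable 2: 7, 2, 4, 6, 3, 1, 5
d = r₁ − r₂: -6, 4, -1, -4, 1, 6, 0
d²: 36, 16, 1, 16, 1, 36, 0; Σd² = 106
ρ = 1 − 6·106/(7·48) = 1 − 636/336 = -0.893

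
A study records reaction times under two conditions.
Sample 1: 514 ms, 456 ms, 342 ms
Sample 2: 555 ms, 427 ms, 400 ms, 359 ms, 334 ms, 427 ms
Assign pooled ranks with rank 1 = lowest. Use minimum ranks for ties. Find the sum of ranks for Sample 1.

17

Sorted (ascending): 334, 342, 359, 400, 427, 427, 456, 514, 555
The 2 values of 427 occupy positions 5–6 → each gets rank 5.
Sample 1 values → pooled ranks: 514→8, 456→7, 342→2
Rank sum = 8 + 7 + 2 = 17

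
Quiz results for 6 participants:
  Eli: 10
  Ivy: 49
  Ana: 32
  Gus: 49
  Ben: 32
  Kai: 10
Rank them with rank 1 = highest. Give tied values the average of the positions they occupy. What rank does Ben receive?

Sorted (descending): 49, 49, 32, 32, 10, 10
The 2 values of 49 occupy positions 1–2 → average rank (1+2)/2 = 1.5.
The 2 values of 32 occupy positions 3–4 → average rank (3+4)/2 = 3.5.
The 2 values of 10 occupy positions 5–6 → average rank (5+6)/2 = 5.5.
Ben has value 32 → rank 3.5.

3.5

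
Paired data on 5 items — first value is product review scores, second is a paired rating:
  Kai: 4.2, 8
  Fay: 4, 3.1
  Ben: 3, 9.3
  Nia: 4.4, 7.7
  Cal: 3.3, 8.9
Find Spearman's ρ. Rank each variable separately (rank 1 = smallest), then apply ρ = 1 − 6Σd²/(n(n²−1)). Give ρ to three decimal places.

Ranks of variable 1: 4, 3, 1, 5, 2
Ranks of variable 2: 3, 1, 5, 2, 4
d = r₁ − r₂: 1, 2, -4, 3, -2
d²: 1, 4, 16, 9, 4; Σd² = 34
ρ = 1 − 6·34/(5·24) = 1 − 204/120 = -0.700

-0.700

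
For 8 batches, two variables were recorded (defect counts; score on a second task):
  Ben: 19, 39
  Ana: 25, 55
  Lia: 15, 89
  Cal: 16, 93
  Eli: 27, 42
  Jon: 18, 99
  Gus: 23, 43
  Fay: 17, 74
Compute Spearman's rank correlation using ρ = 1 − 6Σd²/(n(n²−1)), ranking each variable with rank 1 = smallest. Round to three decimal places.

Ranks of variable 1: 5, 7, 1, 2, 8, 4, 6, 3
Ranks of variable 2: 1, 4, 6, 7, 2, 8, 3, 5
d = r₁ − r₂: 4, 3, -5, -5, 6, -4, 3, -2
d²: 16, 9, 25, 25, 36, 16, 9, 4; Σd² = 140
ρ = 1 − 6·140/(8·63) = 1 − 840/504 = -0.667

-0.667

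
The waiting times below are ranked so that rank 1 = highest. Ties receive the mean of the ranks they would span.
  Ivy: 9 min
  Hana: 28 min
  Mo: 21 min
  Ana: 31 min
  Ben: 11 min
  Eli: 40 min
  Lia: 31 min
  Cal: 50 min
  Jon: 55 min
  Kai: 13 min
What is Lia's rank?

Sorted (descending): 55, 50, 40, 31, 31, 28, 21, 13, 11, 9
The 2 values of 31 occupy positions 4–5 → average rank (4+5)/2 = 4.5.
Lia has value 31 min → rank 4.5.

4.5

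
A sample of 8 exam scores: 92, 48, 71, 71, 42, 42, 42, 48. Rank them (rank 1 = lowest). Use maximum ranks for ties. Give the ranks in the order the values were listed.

Sorted (ascending): 42, 42, 42, 48, 48, 71, 71, 92
The 3 values of 42 occupy positions 1–3 → each gets rank 3.
The 2 values of 48 occupy positions 4–5 → each gets rank 5.
The 2 values of 71 occupy positions 6–7 → each gets rank 7.

8, 5, 7, 7, 3, 3, 3, 5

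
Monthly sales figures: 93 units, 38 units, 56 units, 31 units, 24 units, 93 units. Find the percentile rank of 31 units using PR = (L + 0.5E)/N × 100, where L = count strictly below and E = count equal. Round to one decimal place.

25.0

N = 6.
Strictly below 31: 1. Equal to 31: 1.
PR = (1 + 0.5·1)/6 × 100 = 25.0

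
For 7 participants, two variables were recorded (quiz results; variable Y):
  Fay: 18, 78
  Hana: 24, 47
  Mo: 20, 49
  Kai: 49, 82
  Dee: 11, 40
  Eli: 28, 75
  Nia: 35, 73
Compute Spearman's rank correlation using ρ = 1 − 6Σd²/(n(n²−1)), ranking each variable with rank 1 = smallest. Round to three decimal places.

0.571

Ranks of variable 1: 2, 4, 3, 7, 1, 5, 6
Ranks of variable 2: 6, 2, 3, 7, 1, 5, 4
d = r₁ − r₂: -4, 2, 0, 0, 0, 0, 2
d²: 16, 4, 0, 0, 0, 0, 4; Σd² = 24
ρ = 1 − 6·24/(7·48) = 1 − 144/336 = 0.571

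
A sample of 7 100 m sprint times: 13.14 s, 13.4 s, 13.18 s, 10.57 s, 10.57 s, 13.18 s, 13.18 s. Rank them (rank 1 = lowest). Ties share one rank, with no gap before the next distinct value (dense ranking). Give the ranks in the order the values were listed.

Sorted (ascending): 10.57, 10.57, 13.14, 13.18, 13.18, 13.18, 13.4
The 2 values of 10.57 share dense rank 1.
The 3 values of 13.18 share dense rank 3.
Remaining distinct values take the next consecutive integers.

2, 4, 3, 1, 1, 3, 3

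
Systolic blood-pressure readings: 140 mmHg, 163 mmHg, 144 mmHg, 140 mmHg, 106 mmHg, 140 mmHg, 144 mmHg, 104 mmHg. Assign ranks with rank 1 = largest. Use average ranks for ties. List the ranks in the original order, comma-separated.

Sorted (descending): 163, 144, 144, 140, 140, 140, 106, 104
The 2 values of 144 occupy positions 2–3 → average rank (2+3)/2 = 2.5.
The 3 values of 140 occupy positions 4–6 → average rank 5.

5, 1, 2.5, 5, 7, 5, 2.5, 8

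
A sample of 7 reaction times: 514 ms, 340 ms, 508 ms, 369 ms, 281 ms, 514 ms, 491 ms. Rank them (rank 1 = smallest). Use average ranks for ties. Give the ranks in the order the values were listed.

Sorted (ascending): 281, 340, 369, 491, 508, 514, 514
The 2 values of 514 occupy positions 6–7 → average rank (6+7)/2 = 6.5.

6.5, 2, 5, 3, 1, 6.5, 4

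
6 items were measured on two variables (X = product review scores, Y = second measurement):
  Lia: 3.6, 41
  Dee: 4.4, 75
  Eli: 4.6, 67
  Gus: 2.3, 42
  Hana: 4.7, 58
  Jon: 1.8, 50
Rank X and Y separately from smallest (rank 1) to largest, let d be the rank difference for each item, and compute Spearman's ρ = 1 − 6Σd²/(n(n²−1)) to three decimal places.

0.543

Ranks of variable 1: 3, 4, 5, 2, 6, 1
Ranks of variable 2: 1, 6, 5, 2, 4, 3
d = r₁ − r₂: 2, -2, 0, 0, 2, -2
d²: 4, 4, 0, 0, 4, 4; Σd² = 16
ρ = 1 − 6·16/(6·35) = 1 − 96/210 = 0.543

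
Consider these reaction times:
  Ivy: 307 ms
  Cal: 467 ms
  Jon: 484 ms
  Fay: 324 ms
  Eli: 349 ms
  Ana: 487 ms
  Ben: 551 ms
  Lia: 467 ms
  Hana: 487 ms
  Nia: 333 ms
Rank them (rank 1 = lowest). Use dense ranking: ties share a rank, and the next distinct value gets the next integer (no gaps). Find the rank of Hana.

Sorted (ascending): 307, 324, 333, 349, 467, 467, 484, 487, 487, 551
The 2 values of 467 share dense rank 5.
The 2 values of 487 share dense rank 7.
Remaining distinct values take the next consecutive integers.
Hana has value 487 ms → rank 7.

7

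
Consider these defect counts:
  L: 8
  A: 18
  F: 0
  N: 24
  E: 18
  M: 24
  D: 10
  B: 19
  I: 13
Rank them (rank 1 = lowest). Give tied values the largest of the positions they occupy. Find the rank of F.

1

Sorted (ascending): 0, 8, 10, 13, 18, 18, 19, 24, 24
The 2 values of 18 occupy positions 5–6 → each gets rank 6.
The 2 values of 24 occupy positions 8–9 → each gets rank 9.
F has value 0 → rank 1.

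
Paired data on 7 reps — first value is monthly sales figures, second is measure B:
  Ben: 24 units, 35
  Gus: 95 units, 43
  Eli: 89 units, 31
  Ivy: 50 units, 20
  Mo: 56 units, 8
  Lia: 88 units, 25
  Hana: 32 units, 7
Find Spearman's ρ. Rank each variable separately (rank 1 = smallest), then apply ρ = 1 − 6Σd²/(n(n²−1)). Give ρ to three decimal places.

Ranks of variable 1: 1, 7, 6, 3, 4, 5, 2
Ranks of variable 2: 6, 7, 5, 3, 2, 4, 1
d = r₁ − r₂: -5, 0, 1, 0, 2, 1, 1
d²: 25, 0, 1, 0, 4, 1, 1; Σd² = 32
ρ = 1 − 6·32/(7·48) = 1 − 192/336 = 0.429

0.429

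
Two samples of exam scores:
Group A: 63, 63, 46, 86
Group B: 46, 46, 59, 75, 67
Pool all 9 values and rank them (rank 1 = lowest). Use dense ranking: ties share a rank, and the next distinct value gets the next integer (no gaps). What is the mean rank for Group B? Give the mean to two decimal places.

Sorted (ascending): 46, 46, 46, 59, 63, 63, 67, 75, 86
The 3 values of 46 share dense rank 1.
The 2 values of 63 share dense rank 3.
Remaining distinct values take the next consecutive integers.
Group B values → pooled ranks: 46→1, 46→1, 59→2, 75→5, 67→4
Mean rank = (1 + 1 + 2 + 5 + 4) / 5 = 2.60

2.60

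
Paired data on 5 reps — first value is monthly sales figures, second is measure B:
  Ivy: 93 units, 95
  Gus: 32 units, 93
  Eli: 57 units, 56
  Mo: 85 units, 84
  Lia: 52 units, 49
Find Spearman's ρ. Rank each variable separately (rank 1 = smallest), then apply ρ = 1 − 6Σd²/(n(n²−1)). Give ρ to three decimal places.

Ranks of variable 1: 5, 1, 3, 4, 2
Ranks of variable 2: 5, 4, 2, 3, 1
d = r₁ − r₂: 0, -3, 1, 1, 1
d²: 0, 9, 1, 1, 1; Σd² = 12
ρ = 1 − 6·12/(5·24) = 1 − 72/120 = 0.400

0.400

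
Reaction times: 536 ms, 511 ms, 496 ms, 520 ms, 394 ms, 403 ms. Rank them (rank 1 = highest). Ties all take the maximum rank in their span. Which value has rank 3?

511

Sorted (descending): 536, 520, 511, 496, 403, 394
No ties — each value takes its position as its rank.
Rank 3 → value 511.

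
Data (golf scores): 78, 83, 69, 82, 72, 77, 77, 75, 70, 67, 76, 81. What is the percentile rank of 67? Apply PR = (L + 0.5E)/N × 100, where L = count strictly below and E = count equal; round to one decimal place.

4.2

N = 12.
Strictly below 67: 0. Equal to 67: 1.
PR = (0 + 0.5·1)/12 × 100 = 4.2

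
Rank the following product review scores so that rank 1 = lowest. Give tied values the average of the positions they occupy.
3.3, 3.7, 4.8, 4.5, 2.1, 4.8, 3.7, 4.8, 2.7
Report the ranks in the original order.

Sorted (ascending): 2.1, 2.7, 3.3, 3.7, 3.7, 4.5, 4.8, 4.8, 4.8
The 2 values of 3.7 occupy positions 4–5 → average rank (4+5)/2 = 4.5.
The 3 values of 4.8 occupy positions 7–9 → average rank 8.

3, 4.5, 8, 6, 1, 8, 4.5, 8, 2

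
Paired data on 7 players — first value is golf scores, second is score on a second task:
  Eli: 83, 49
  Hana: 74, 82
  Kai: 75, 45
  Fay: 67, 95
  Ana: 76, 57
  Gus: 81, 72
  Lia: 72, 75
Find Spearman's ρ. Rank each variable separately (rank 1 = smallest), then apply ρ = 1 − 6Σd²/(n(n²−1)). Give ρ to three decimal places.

-0.714

Ranks of variable 1: 7, 3, 4, 1, 5, 6, 2
Ranks of variable 2: 2, 6, 1, 7, 3, 4, 5
d = r₁ − r₂: 5, -3, 3, -6, 2, 2, -3
d²: 25, 9, 9, 36, 4, 4, 9; Σd² = 96
ρ = 1 − 6·96/(7·48) = 1 − 576/336 = -0.714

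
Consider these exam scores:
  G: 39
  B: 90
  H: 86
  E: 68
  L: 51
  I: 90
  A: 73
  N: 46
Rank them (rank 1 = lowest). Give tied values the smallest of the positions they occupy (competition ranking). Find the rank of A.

5

Sorted (ascending): 39, 46, 51, 68, 73, 86, 90, 90
The 2 values of 90 occupy positions 7–8 → each gets rank 7.
A has value 73 → rank 5.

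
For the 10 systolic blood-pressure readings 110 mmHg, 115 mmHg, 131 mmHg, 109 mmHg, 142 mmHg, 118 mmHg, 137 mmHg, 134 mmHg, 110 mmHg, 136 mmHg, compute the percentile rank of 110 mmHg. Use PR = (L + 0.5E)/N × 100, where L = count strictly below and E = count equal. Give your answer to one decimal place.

20.0

N = 10.
Strictly below 110: 1. Equal to 110: 2.
PR = (1 + 0.5·2)/10 × 100 = 20.0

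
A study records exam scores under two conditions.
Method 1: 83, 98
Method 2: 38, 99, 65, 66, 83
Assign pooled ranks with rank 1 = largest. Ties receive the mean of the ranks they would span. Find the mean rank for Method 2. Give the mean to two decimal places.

Sorted (descending): 99, 98, 83, 83, 66, 65, 38
The 2 values of 83 occupy positions 3–4 → average rank (3+4)/2 = 3.5.
Method 2 values → pooled ranks: 38→7, 99→1, 65→6, 66→5, 83→3.5
Mean rank = (7 + 1 + 6 + 5 + 3.5) / 5 = 4.50

4.50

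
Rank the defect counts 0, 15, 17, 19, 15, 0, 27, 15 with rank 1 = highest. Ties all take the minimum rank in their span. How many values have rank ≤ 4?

Sorted (descending): 27, 19, 17, 15, 15, 15, 0, 0
The 3 values of 15 occupy positions 4–6 → each gets rank 4.
The 2 values of 0 occupy positions 7–8 → each gets rank 7.
Ranks ≤ 4: {1, 2, 3, 4, 4, 4} → 6 values.

6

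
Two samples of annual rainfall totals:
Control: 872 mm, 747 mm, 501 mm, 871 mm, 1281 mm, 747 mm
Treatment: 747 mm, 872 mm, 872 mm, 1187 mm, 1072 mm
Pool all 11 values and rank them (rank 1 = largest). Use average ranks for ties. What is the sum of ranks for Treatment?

24

Sorted (descending): 1281, 1187, 1072, 872, 872, 872, 871, 747, 747, 747, 501
The 3 values of 872 occupy positions 4–6 → average rank 5.
The 3 values of 747 occupy positions 8–10 → average rank 9.
Treatment values → pooled ranks: 747→9, 872→5, 872→5, 1187→2, 1072→3
Rank sum = 9 + 5 + 5 + 2 + 3 = 24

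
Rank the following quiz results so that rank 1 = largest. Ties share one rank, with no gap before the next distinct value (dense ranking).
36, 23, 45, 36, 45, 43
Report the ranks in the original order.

Sorted (descending): 45, 45, 43, 36, 36, 23
The 2 values of 45 share dense rank 1.
The 2 values of 36 share dense rank 3.
Remaining distinct values take the next consecutive integers.

3, 4, 1, 3, 1, 2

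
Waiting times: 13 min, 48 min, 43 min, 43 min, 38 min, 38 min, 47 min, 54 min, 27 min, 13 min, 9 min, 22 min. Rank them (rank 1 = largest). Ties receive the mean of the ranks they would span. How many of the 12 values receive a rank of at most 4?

Sorted (descending): 54, 48, 47, 43, 43, 38, 38, 27, 22, 13, 13, 9
The 2 values of 43 occupy positions 4–5 → average rank (4+5)/2 = 4.5.
The 2 values of 38 occupy positions 6–7 → average rank (6+7)/2 = 6.5.
The 2 values of 13 occupy positions 10–11 → average rank (10+11)/2 = 10.5.
Ranks ≤ 4: {1, 2, 3} → 3 values.

3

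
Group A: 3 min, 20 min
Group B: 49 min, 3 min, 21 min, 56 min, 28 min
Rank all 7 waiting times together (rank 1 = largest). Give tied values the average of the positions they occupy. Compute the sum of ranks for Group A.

11.5

Sorted (descending): 56, 49, 28, 21, 20, 3, 3
The 2 values of 3 occupy positions 6–7 → average rank (6+7)/2 = 6.5.
Group A values → pooled ranks: 3→6.5, 20→5
Rank sum = 6.5 + 5 = 11.5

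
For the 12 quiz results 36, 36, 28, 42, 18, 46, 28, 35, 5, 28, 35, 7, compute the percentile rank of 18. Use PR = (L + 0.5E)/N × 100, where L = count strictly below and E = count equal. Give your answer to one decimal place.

20.8

N = 12.
Strictly below 18: 2. Equal to 18: 1.
PR = (2 + 0.5·1)/12 × 100 = 20.8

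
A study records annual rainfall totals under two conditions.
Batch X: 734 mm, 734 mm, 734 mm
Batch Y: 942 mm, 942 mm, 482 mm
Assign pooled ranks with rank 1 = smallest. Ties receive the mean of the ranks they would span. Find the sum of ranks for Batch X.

Sorted (ascending): 482, 734, 734, 734, 942, 942
The 3 values of 734 occupy positions 2–4 → average rank 3.
The 2 values of 942 occupy positions 5–6 → average rank (5+6)/2 = 5.5.
Batch X values → pooled ranks: 734→3, 734→3, 734→3
Rank sum = 3 + 3 + 3 = 9

9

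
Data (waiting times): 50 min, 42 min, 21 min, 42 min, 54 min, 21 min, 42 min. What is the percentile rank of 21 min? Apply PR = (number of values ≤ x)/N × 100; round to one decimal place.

28.6

N = 7.
Strictly below 21: 0. Equal to 21: 2.
PR = 2/7 × 100 = 28.6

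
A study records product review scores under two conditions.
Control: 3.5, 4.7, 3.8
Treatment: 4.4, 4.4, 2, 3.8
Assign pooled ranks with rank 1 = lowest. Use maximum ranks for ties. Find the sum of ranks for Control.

Sorted (ascending): 2, 3.5, 3.8, 3.8, 4.4, 4.4, 4.7
The 2 values of 3.8 occupy positions 3–4 → each gets rank 4.
The 2 values of 4.4 occupy positions 5–6 → each gets rank 6.
Control values → pooled ranks: 3.5→2, 4.7→7, 3.8→4
Rank sum = 2 + 7 + 4 = 13

13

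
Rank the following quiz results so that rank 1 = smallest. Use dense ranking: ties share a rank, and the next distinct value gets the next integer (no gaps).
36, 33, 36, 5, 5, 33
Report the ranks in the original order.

Sorted (ascending): 5, 5, 33, 33, 36, 36
The 2 values of 5 share dense rank 1.
The 2 values of 33 share dense rank 2.
The 2 values of 36 share dense rank 3.

3, 2, 3, 1, 1, 2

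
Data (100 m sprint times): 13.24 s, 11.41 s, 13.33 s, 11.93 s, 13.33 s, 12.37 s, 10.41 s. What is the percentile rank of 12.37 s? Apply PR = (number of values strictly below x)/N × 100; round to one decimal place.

N = 7.
Strictly below 12.37: 3. Equal to 12.37: 1.
PR = 3/7 × 100 = 42.9

42.9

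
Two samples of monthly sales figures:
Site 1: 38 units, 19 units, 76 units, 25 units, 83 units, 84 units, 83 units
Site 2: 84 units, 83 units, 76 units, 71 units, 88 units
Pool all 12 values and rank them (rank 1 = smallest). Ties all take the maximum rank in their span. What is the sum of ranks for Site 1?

41

Sorted (ascending): 19, 25, 38, 71, 76, 76, 83, 83, 83, 84, 84, 88
The 2 values of 76 occupy positions 5–6 → each gets rank 6.
The 3 values of 83 occupy positions 7–9 → each gets rank 9.
The 2 values of 84 occupy positions 10–11 → each gets rank 11.
Site 1 values → pooled ranks: 38→3, 19→1, 76→6, 25→2, 83→9, 84→11, 83→9
Rank sum = 3 + 1 + 6 + 2 + 9 + 11 + 9 = 41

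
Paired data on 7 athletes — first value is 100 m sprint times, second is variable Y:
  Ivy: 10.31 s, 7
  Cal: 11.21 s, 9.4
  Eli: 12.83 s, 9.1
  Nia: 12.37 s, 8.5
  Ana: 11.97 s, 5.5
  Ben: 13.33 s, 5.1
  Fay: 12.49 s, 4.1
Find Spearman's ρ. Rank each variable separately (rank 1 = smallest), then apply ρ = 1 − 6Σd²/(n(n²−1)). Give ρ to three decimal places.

-0.357

Ranks of variable 1: 1, 2, 6, 4, 3, 7, 5
Ranks of variable 2: 4, 7, 6, 5, 3, 2, 1
d = r₁ − r₂: -3, -5, 0, -1, 0, 5, 4
d²: 9, 25, 0, 1, 0, 25, 16; Σd² = 76
ρ = 1 − 6·76/(7·48) = 1 − 456/336 = -0.357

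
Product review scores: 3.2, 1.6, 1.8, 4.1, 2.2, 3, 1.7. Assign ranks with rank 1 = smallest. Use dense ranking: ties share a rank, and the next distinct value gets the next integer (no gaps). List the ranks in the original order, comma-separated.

Sorted (ascending): 1.6, 1.7, 1.8, 2.2, 3, 3.2, 4.1
No ties — each value takes its position as its rank.

6, 1, 3, 7, 4, 5, 2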